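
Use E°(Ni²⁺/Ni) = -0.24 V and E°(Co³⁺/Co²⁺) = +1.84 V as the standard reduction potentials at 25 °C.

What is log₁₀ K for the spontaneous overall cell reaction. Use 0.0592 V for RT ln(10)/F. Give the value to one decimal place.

Cathode: Co³⁺/Co²⁺; anode: Ni²⁺/Ni. E°cell = +2.08 V, n = 2.
log K = nE°cell / 0.0592 = (2)(+2.08) / 0.0592 = 70.3.

70.3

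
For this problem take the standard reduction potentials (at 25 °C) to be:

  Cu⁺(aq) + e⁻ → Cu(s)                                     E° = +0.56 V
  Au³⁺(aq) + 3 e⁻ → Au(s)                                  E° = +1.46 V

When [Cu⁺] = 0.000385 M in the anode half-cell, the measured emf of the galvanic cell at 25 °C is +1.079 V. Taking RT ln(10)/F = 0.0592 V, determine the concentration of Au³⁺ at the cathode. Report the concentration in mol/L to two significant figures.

0.067 M

Au³⁺/Au is the cathode, Cu⁺/Cu the anode: E°cell = +0.90 V, n = 3.
Overall reaction: Au³⁺(aq) + 3 Cu(s) → Au(s) + 3 Cu⁺(aq); Q = [Cu⁺]^3/[Au³⁺]^1.
From E = E° − (0.0592/n) log Q: log Q = (E° − E)·n/0.0592 = (+0.90 − (+1.079))·3/0.0592 = -9.0709.
So 1·log[Au³⁺] = 3·log(0.000385) − log Q = -10.2436 − (-9.0709) = -1.1727; [Au³⁺] = 10^(-1.1727) ≈ 0.067 M.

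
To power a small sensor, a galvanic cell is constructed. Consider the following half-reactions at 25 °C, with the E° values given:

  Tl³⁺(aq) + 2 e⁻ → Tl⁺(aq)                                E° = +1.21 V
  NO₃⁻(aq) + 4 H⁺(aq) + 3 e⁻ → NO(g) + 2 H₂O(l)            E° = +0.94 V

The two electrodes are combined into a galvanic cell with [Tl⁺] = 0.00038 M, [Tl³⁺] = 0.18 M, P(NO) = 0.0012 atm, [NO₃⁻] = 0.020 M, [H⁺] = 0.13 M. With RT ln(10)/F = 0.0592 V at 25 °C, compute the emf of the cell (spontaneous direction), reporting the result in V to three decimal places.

+0.395 V

Tl³⁺/Tl⁺ is the cathode (higher E°), NO₃⁻/NO the anode: E°cell = +1.21 − (+0.94) = +0.27 V, n = 6.
Overall: 3 Tl³⁺(aq) + 2 NO(g) + 4 H₂O(l) → 3 Tl⁺(aq) + 2 NO₃⁻(aq) + 8 H⁺(aq)
Q = [Tl⁺]^3·[NO₃⁻]^2·[H⁺]^8 / ([Tl³⁺]^3·P(NO)^2); log Q = -12.671.
E = E° − (0.0592/n) log Q = +0.27 − (0.0592/6)(-12.671) = +0.395 V.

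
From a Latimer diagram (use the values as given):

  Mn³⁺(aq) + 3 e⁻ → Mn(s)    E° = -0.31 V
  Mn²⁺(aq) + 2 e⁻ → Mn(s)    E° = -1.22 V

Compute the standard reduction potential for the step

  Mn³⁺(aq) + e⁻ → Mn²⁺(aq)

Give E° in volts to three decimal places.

Sequential free energies add, so n₃E°₃ = n₁E°₁ + n₂E°₂.
With n₃ = 3, and the known step contributing 2×(-1.22) V, the unknown satisfies 1·E° = 3×(-0.31) − 2×(-1.22) = +1.510.
E° = +1.510 / 1 = +1.510 V.

+1.510 V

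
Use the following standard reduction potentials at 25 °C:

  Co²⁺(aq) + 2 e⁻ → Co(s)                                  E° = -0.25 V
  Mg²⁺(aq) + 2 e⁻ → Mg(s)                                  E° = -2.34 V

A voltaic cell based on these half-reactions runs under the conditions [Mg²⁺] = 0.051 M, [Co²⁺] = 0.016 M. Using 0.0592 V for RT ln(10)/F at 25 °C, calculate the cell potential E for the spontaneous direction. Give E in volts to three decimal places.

+2.075 V

Co²⁺/Co is the cathode (higher E°), Mg²⁺/Mg the anode: E°cell = -0.25 − (-2.34) = +2.09 V, n = 2.
Overall: Co²⁺(aq) + Mg(s) → Co(s) + Mg²⁺(aq)
Q = [Mg²⁺] / ([Co²⁺]); log Q = 0.503.
E = E° − (0.0592/n) log Q = +2.09 − (0.0592/2)(0.503) = +2.075 V.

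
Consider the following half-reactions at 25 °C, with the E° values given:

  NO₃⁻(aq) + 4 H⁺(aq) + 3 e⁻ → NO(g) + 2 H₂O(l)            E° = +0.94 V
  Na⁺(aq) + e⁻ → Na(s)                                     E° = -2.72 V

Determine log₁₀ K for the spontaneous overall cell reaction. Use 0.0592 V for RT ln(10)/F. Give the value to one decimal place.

185.5

Cathode: NO₃⁻/NO; anode: Na⁺/Na. E°cell = +3.66 V, n = 3.
log K = nE°cell / 0.0592 = (3)(+3.66) / 0.0592 = 185.5.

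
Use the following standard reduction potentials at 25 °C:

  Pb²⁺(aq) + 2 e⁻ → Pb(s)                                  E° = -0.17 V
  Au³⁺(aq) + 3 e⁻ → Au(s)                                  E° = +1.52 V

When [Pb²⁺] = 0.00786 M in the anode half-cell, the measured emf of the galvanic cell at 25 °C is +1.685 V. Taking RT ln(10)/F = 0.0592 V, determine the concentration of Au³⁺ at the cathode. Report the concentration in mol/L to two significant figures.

Au³⁺/Au is the cathode, Pb²⁺/Pb the anode: E°cell = +1.69 V, n = 6.
Overall reaction: 2 Au³⁺(aq) + 3 Pb(s) → 2 Au(s) + 3 Pb²⁺(aq); Q = [Pb²⁺]^3/[Au³⁺]^2.
From E = E° − (0.0592/n) log Q: log Q = (E° − E)·n/0.0592 = (+1.69 − (+1.685))·6/0.0592 = 0.5068.
So 2·log[Au³⁺] = 3·log(0.00786) − log Q = -6.3137 − (0.5068) = -6.8205; log[Au³⁺] = -6.8205 / 2 = -3.4103; [Au³⁺] = 10^(-3.4103) ≈ 0.00039 M.

0.00039 M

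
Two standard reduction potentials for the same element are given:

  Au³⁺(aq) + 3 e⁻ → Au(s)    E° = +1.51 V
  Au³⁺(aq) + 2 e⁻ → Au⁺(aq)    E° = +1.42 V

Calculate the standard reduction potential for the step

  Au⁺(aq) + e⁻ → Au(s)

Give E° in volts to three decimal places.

Sequential free energies add, so n₃E°₃ = n₁E°₁ + n₂E°₂.
With n₃ = 3, and the known step contributing 2×(+1.42) V, the unknown satisfies 1·E° = 3×(+1.51) − 2×(+1.42) = +1.690.
E° = +1.690 / 1 = +1.690 V.

+1.690 V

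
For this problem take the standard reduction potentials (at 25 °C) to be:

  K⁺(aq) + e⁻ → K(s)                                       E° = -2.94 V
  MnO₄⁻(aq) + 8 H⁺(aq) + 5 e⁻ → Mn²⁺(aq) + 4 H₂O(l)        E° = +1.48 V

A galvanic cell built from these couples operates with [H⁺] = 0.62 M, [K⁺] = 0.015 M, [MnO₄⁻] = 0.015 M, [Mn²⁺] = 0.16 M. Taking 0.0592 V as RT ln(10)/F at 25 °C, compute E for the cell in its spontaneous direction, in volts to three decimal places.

MnO₄⁻/Mn²⁺ is the cathode (higher E°), K⁺/K the anode: E°cell = +1.48 − (-2.94) = +4.42 V, n = 5.
Overall: MnO₄⁻(aq) + 8 H⁺(aq) + 5 K(s) → Mn²⁺(aq) + 4 H₂O(l) + 5 K⁺(aq)
Q = [Mn²⁺]·[K⁺]^5 / ([MnO₄⁻]·[H⁺]^8); log Q = -6.431.
E = E° − (0.0592/n) log Q = +4.42 − (0.0592/5)(-6.431) = +4.496 V.

+4.496 V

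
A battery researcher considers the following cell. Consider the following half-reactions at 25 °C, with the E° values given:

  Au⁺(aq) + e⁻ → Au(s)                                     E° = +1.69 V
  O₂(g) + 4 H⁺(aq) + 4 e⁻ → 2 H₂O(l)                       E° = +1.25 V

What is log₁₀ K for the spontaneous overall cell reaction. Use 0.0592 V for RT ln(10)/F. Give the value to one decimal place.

Cathode: Au⁺/Au; anode: O₂/H₂O. E°cell = +0.44 V, n = 4.
log K = nE°cell / 0.0592 = (4)(+0.44) / 0.0592 = 29.7.

29.7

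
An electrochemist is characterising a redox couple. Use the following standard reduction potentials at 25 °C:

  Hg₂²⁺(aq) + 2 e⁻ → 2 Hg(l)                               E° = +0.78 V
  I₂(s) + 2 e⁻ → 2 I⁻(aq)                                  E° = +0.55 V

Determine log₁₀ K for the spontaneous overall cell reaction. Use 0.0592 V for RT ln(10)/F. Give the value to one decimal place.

7.8

Cathode: Hg₂²⁺/Hg; anode: I₂/I⁻. E°cell = +0.23 V, n = 2.
log K = nE°cell / 0.0592 = (2)(+0.23) / 0.0592 = 7.8.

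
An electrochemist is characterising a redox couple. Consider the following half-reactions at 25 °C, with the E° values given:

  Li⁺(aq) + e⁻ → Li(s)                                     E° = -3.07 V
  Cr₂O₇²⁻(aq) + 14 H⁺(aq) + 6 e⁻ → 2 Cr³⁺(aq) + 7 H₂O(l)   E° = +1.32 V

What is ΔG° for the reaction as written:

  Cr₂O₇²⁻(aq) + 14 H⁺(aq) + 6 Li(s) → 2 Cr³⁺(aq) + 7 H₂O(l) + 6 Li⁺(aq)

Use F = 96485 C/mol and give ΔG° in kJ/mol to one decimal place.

-2541.4 kJ/mol

As written, Cr₂O₇²⁻/Cr³⁺ is reduced (cathode) and Li⁺/Li is oxidised (anode), so E°cell = (+1.32) − (-3.07) = +4.39 V.
Balancing electrons gives n = 6.
ΔG° = −nFE° = −(6)(96485)(+4.39) = -2,541,415 J = -2541.4 kJ/mol.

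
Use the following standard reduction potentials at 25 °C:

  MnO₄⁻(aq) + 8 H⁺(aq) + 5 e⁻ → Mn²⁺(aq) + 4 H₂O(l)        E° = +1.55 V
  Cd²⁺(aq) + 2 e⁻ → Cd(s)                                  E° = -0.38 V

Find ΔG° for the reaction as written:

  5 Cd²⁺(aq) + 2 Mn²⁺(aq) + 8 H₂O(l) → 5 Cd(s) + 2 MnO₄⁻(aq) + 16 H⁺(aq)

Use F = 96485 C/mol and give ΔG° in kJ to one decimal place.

+1862.2 kJ

As written, Cd²⁺/Cd is reduced (cathode) and MnO₄⁻/Mn²⁺ is oxidised (anode), so E°cell = (-0.38) − (+1.55) = -1.93 V.
Balancing electrons gives n = 10.
ΔG° = −nFE° = −(10)(96485)(-1.93) = 1,862,160 J = +1862.2 kJ.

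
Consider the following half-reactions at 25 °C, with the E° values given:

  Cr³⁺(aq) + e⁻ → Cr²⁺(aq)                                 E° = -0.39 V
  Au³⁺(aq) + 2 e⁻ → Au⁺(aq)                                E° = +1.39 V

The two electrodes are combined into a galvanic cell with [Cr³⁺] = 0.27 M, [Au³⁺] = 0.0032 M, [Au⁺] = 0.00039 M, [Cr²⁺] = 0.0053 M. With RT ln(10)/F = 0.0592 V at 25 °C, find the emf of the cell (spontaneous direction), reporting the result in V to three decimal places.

+1.706 V

Au³⁺/Au⁺ is the cathode (higher E°), Cr³⁺/Cr²⁺ the anode: E°cell = +1.39 − (-0.39) = +1.78 V, n = 2.
Overall: Au³⁺(aq) + 2 Cr²⁺(aq) → Au⁺(aq) + 2 Cr³⁺(aq)
Q = [Au⁺]·[Cr³⁺]^2 / ([Au³⁺]·[Cr²⁺]^2); log Q = 2.500.
E = E° − (0.0592/n) log Q = +1.78 − (0.0592/2)(2.500) = +1.706 V.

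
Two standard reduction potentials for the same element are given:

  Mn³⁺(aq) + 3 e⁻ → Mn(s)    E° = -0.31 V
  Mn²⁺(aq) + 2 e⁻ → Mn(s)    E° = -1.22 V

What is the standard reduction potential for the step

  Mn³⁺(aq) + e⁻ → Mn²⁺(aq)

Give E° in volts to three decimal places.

+1.510 V

Sequential free energies add, so n₃E°₃ = n₁E°₁ + n₂E°₂.
With n₃ = 3, and the known step contributing 2×(-1.22) V, the unknown satisfies 1·E° = 3×(-0.31) − 2×(-1.22) = +1.510.
E° = +1.510 / 1 = +1.510 V.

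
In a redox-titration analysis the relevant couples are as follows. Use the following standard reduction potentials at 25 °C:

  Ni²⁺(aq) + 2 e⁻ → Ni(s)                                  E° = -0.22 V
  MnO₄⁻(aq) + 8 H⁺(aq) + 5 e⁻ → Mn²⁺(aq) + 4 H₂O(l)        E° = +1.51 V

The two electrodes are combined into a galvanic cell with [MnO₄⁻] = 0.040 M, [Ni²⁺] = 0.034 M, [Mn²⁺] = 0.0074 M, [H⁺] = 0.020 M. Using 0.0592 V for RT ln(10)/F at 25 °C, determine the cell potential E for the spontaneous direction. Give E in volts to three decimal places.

+1.621 V

MnO₄⁻/Mn²⁺ is the cathode (higher E°), Ni²⁺/Ni the anode: E°cell = +1.51 − (-0.22) = +1.73 V, n = 10.
Overall: 2 MnO₄⁻(aq) + 16 H⁺(aq) + 5 Ni(s) → 2 Mn²⁺(aq) + 8 H₂O(l) + 5 Ni²⁺(aq)
Q = [Mn²⁺]^2·[Ni²⁺]^5 / ([MnO₄⁻]^2·[H⁺]^16); log Q = 18.375.
E = E° − (0.0592/n) log Q = +1.73 − (0.0592/10)(18.375) = +1.621 V.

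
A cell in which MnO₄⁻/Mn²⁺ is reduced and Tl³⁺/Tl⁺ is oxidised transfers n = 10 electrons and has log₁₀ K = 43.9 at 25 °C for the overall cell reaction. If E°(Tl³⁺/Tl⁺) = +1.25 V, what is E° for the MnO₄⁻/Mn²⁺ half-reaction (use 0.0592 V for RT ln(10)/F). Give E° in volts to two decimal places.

E°cell = (0.0592/n)·log K = (0.0592/10)(43.9) = +0.260 V.
Since MnO₄⁻/Mn²⁺ is the cathode and Tl³⁺/Tl⁺ the anode, E°cell = E°(MnO₄⁻/Mn²⁺) − E°(Tl³⁺/Tl⁺).
So E°(MnO₄⁻/Mn²⁺) = E°cell + E°(Tl³⁺/Tl⁺) = +0.260 + (+1.25) = +1.51 V.

+1.51 V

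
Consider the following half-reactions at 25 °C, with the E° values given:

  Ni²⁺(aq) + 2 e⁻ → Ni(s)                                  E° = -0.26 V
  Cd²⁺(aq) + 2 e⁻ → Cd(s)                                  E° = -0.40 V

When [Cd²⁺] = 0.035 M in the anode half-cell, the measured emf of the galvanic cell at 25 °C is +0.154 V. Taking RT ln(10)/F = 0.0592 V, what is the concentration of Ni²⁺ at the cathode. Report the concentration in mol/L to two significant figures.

Ni²⁺/Ni is the cathode, Cd²⁺/Cd the anode: E°cell = +0.14 V, n = 2.
Overall reaction: Ni²⁺(aq) + Cd(s) → Ni(s) + Cd²⁺(aq); Q = [Cd²⁺]^1/[Ni²⁺]^1.
From E = E° − (0.0592/n) log Q: log Q = (E° − E)·n/0.0592 = (+0.14 − (+0.154))·2/0.0592 = -0.4730.
So 1·log[Ni²⁺] = 1·log(0.035) − log Q = -1.4559 − (-0.4730) = -0.9829; [Ni²⁺] = 10^(-0.9829) ≈ 0.10 M.

0.10 M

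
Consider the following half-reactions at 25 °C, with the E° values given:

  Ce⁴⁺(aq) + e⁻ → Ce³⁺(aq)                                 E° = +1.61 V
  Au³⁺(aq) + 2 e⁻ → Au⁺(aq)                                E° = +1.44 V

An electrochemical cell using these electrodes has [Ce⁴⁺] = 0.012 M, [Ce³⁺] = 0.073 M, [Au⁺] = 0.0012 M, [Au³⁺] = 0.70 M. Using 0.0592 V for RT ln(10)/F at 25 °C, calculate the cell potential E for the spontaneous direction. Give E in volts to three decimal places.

Ce⁴⁺/Ce³⁺ is the cathode (higher E°), Au³⁺/Au⁺ the anode: E°cell = +1.61 − (+1.44) = +0.17 V, n = 2.
Overall: 2 Ce⁴⁺(aq) + Au⁺(aq) → 2 Ce³⁺(aq) + Au³⁺(aq)
Q = [Ce³⁺]^2·[Au³⁺] / ([Ce⁴⁺]^2·[Au⁺]); log Q = 4.334.
E = E° − (0.0592/n) log Q = +0.17 − (0.0592/2)(4.334) = +0.042 V.

+0.042 V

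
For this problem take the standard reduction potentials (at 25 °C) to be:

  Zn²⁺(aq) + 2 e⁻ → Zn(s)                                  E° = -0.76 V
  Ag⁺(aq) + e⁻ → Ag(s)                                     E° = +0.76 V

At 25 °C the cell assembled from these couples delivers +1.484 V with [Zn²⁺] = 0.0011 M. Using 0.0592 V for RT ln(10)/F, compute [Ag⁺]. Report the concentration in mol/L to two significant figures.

Ag⁺/Ag is the cathode, Zn²⁺/Zn the anode: E°cell = +1.52 V, n = 2.
Overall reaction: 2 Ag⁺(aq) + Zn(s) → 2 Ag(s) + Zn²⁺(aq); Q = [Zn²⁺]^1/[Ag⁺]^2.
From E = E° − (0.0592/n) log Q: log Q = (E° − E)·n/0.0592 = (+1.52 − (+1.484))·2/0.0592 = 1.2162.
So 2·log[Ag⁺] = 1·log(0.0011) − log Q = -2.9586 − (1.2162) = -4.1748; log[Ag⁺] = -4.1748 / 2 = -2.0874; [Ag⁺] = 10^(-2.0874) ≈ 0.0082 M.

0.0082 M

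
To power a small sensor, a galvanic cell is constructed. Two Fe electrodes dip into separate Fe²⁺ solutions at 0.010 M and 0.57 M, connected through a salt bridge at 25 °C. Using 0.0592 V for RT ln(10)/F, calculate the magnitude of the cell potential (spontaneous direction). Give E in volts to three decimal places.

For a concentration cell E°cell = 0. The 0.57 M side is the cathode (reduction is favoured where [Fe²⁺] is higher).
With n = 2, E = −(0.0592/2) log([Fe²⁺]ₐₙ/[Fe²⁺]꜀ₐₜ) = −(0.0592/2) log(0.01/0.57) = −(0.0592/2)(-1.756) = +0.052 V.

+0.052 V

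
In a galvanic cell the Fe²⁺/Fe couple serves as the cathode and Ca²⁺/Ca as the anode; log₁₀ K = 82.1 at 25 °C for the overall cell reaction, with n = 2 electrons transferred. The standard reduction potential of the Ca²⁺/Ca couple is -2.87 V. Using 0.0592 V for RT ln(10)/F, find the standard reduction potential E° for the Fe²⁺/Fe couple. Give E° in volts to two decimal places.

-0.44 V

E°cell = (0.0592/n)·log K = (0.0592/2)(82.1) = +2.430 V.
Since Fe²⁺/Fe is the cathode and Ca²⁺/Ca the anode, E°cell = E°(Fe²⁺/Fe) − E°(Ca²⁺/Ca).
So E°(Fe²⁺/Fe) = E°cell + E°(Ca²⁺/Ca) = +2.430 + (-2.87) = -0.44 V.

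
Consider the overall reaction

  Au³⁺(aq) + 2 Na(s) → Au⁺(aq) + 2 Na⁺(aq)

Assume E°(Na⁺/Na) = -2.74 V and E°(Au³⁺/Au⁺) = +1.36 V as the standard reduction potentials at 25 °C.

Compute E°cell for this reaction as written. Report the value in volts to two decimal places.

+4.10 V

The Au³⁺/Au⁺ couple has the higher reduction potential, so it is the cathode; Na⁺/Na is oxidised at the anode.
E°cell = E°(cathode) − E°(anode) = (+1.36) − (-2.74) = +4.10 V.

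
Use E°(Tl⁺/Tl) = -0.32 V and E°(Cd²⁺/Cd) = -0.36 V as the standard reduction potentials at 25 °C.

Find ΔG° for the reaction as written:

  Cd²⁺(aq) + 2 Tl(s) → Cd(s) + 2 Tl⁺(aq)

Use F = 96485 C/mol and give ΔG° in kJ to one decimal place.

As written, Cd²⁺/Cd is reduced (cathode) and Tl⁺/Tl is oxidised (anode), so E°cell = (-0.36) − (-0.32) = -0.04 V.
Balancing electrons gives n = 2.
ΔG° = −nFE° = −(2)(96485)(-0.04) = 7,719 J = +7.7 kJ.

+7.7 kJ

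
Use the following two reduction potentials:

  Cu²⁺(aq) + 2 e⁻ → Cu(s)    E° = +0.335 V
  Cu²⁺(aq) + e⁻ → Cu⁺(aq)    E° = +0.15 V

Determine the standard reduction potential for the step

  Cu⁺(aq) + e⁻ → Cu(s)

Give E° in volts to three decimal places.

+0.520 V

Sequential free energies add, so n₃E°₃ = n₁E°₁ + n₂E°₂.
With n₃ = 2, and the known step contributing 1×(+0.15) V, the unknown satisfies 1·E° = 2×(+0.335) − 1×(+0.15) = +0.520.
E° = +0.520 / 1 = +0.520 V.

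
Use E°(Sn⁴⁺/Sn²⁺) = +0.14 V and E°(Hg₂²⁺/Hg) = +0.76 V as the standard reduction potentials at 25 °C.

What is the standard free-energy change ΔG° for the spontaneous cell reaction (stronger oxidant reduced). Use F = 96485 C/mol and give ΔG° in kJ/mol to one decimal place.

Hg₂²⁺/Hg (E° = +0.76 V) is the cathode; Sn⁴⁺/Sn²⁺ (E° = +0.14 V) is the anode, so E°cell = +0.62 V.
Balancing electrons gives n = 2 (lcm of 2 and 2).
ΔG° = −nFE° = −(2)(96485)(+0.62) = -119,641 J = -119.6 kJ/mol.

-119.6 kJ/mol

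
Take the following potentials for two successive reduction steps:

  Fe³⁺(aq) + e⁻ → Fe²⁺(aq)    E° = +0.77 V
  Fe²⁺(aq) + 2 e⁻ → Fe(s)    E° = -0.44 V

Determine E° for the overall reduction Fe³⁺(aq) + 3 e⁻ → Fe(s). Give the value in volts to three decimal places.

-0.037 V

Since ΔG° = −nFE° is additive over sequential reductions, n₃E°₃ = n₁E°₁ + n₂E°₂.
E°₃ = (1×+0.77 + 2×-0.44) / 3 = (-0.110) / 3 = -0.037 V.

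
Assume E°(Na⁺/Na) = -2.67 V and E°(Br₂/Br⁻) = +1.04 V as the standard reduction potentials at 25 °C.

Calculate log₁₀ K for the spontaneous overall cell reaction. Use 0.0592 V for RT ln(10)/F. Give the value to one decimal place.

Cathode: Br₂/Br⁻; anode: Na⁺/Na. E°cell = +3.71 V, n = 2.
log K = nE°cell / 0.0592 = (2)(+3.71) / 0.0592 = 125.3.

125.3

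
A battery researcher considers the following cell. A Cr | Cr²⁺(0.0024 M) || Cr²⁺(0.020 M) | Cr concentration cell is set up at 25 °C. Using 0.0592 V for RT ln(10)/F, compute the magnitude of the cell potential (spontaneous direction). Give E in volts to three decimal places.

+0.027 V

For a concentration cell E°cell = 0. The 0.020 M side is the cathode (reduction is favoured where [Cr²⁺] is higher).
With n = 2, E = −(0.0592/2) log([Cr²⁺]ₐₙ/[Cr²⁺]꜀ₐₜ) = −(0.0592/2) log(0.0024/0.02) = −(0.0592/2)(-0.921) = +0.027 V.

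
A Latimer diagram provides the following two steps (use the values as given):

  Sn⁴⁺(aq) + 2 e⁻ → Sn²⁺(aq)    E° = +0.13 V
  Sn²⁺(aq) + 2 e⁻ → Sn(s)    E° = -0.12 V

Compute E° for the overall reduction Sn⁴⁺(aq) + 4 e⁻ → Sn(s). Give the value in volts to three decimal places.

+0.005 V

Since ΔG° = −nFE° is additive over sequential reductions, n₃E°₃ = n₁E°₁ + n₂E°₂.
E°₃ = (2×+0.13 + 2×-0.12) / 4 = (+0.020) / 4 = +0.005 V.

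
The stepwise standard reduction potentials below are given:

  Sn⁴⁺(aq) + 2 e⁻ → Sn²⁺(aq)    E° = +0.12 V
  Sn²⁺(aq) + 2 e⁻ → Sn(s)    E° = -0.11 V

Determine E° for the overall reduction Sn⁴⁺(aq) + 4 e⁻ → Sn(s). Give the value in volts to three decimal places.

+0.005 V

Adding the free-energy changes (−nFE°) of the two steps gives −n₃FE°₃ = −n₁FE°₁ − n₂FE°₂.
E°₃ = (2×+0.12 + 2×-0.11) / 4 = (+0.020) / 4 = +0.005 V.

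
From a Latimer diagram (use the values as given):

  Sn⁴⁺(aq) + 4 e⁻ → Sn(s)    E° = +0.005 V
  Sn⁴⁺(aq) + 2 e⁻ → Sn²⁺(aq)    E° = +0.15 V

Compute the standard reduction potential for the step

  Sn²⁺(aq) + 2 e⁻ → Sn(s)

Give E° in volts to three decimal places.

-0.140 V

Sequential free energies add, so n₃E°₃ = n₁E°₁ + n₂E°₂.
With n₃ = 4, and the known step contributing 2×(+0.15) V, the unknown satisfies 2·E° = 4×(+0.005) − 2×(+0.15) = -0.280.
E° = -0.280 / 2 = -0.140 V.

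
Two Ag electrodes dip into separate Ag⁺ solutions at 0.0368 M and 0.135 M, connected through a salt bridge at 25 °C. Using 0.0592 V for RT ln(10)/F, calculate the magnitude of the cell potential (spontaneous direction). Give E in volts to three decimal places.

+0.033 V

For a concentration cell E°cell = 0. The 0.135 M side is the cathode (reduction is favoured where [Ag⁺] is higher).
With n = 1, E = −(0.0592/1) log([Ag⁺]ₐₙ/[Ag⁺]꜀ₐₜ) = −(0.0592/1) log(0.0368/0.135) = −(0.0592/1)(-0.564) = +0.033 V.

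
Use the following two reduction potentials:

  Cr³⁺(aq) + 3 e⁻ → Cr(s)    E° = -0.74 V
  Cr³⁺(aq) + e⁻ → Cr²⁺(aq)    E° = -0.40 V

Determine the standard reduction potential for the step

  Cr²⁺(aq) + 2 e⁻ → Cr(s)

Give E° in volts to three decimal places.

-0.910 V

Sequential free energies add, so n₃E°₃ = n₁E°₁ + n₂E°₂.
With n₃ = 3, and the known step contributing 1×(-0.40) V, the unknown satisfies 2·E° = 3×(-0.74) − 1×(-0.40) = -1.820.
E° = -1.820 / 2 = -0.910 V.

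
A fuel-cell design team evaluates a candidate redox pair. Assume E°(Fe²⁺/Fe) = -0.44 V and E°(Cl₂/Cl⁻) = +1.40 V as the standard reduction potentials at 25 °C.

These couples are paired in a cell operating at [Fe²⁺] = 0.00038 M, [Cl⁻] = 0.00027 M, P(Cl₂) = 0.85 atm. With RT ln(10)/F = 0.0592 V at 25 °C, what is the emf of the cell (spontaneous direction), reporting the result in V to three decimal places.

Cl₂/Cl⁻ is the cathode (higher E°), Fe²⁺/Fe the anode: E°cell = +1.40 − (-0.44) = +1.84 V, n = 2.
Overall: Cl₂(g) + Fe(s) → 2 Cl⁻(aq) + Fe²⁺(aq)
Q = [Cl⁻]^2·[Fe²⁺] / (P(Cl₂)); log Q = -10.487.
E = E° − (0.0592/n) log Q = +1.84 − (0.0592/2)(-10.487) = +2.150 V.

+2.150 V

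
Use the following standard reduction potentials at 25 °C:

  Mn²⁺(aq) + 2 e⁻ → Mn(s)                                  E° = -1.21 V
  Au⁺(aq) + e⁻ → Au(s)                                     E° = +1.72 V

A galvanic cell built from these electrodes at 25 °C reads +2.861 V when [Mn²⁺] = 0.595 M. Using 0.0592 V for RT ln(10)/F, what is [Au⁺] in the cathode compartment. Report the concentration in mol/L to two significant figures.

Au⁺/Au is the cathode, Mn²⁺/Mn the anode: E°cell = +2.93 V, n = 2.
Overall reaction: 2 Au⁺(aq) + Mn(s) → 2 Au(s) + Mn²⁺(aq); Q = [Mn²⁺]^1/[Au⁺]^2.
From E = E° − (0.0592/n) log Q: log Q = (E° − E)·n/0.0592 = (+2.93 − (+2.861))·2/0.0592 = 2.3311.
So 2·log[Au⁺] = 1·log(0.595) − log Q = -0.2255 − (2.3311) = -2.5566; log[Au⁺] = -2.5566 / 2 = -1.2783; [Au⁺] = 10^(-1.2783) ≈ 0.053 M.

0.053 M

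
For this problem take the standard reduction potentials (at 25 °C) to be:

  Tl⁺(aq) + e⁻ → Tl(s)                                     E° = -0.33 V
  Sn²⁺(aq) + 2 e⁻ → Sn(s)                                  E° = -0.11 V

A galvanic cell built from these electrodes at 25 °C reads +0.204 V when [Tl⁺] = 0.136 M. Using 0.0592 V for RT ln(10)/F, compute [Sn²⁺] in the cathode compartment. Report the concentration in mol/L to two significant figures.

0.0053 M

Sn²⁺/Sn is the cathode, Tl⁺/Tl the anode: E°cell = +0.22 V, n = 2.
Overall reaction: Sn²⁺(aq) + 2 Tl(s) → Sn(s) + 2 Tl⁺(aq); Q = [Tl⁺]^2/[Sn²⁺]^1.
From E = E° − (0.0592/n) log Q: log Q = (E° − E)·n/0.0592 = (+0.22 − (+0.204))·2/0.0592 = 0.5405.
So 1·log[Sn²⁺] = 2·log(0.136) − log Q = -1.7329 − (0.5405) = -2.2734; [Sn²⁺] = 10^(-2.2734) ≈ 0.0053 M.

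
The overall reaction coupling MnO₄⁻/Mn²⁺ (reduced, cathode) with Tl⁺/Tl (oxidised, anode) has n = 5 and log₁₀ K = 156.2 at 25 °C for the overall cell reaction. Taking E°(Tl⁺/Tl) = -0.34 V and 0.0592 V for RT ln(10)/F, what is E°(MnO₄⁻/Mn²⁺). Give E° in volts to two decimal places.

+1.51 V

E°cell = (0.0592/n)·log K = (0.0592/5)(156.2) = +1.849 V.
Since MnO₄⁻/Mn²⁺ is the cathode and Tl⁺/Tl the anode, E°cell = E°(MnO₄⁻/Mn²⁺) − E°(Tl⁺/Tl).
So E°(MnO₄⁻/Mn²⁺) = E°cell + E°(Tl⁺/Tl) = +1.849 + (-0.34) = +1.51 V.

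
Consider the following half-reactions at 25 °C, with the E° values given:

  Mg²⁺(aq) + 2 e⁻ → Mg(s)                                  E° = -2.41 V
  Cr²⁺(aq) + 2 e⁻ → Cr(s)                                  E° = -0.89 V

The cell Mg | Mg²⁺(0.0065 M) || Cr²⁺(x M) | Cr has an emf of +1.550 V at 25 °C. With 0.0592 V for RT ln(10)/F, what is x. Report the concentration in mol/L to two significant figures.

Cr²⁺/Cr is the cathode, Mg²⁺/Mg the anode: E°cell = +1.52 V, n = 2.
Overall reaction: Cr²⁺(aq) + Mg(s) → Cr(s) + Mg²⁺(aq); Q = [Mg²⁺]^1/[Cr²⁺]^1.
From E = E° − (0.0592/n) log Q: log Q = (E° − E)·n/0.0592 = (+1.52 − (+1.550))·2/0.0592 = -1.0135.
So 1·log[Cr²⁺] = 1·log(0.0065) − log Q = -2.1871 − (-1.0135) = -1.1736; [Cr²⁺] = 10^(-1.1736) ≈ 0.067 M.

0.067 M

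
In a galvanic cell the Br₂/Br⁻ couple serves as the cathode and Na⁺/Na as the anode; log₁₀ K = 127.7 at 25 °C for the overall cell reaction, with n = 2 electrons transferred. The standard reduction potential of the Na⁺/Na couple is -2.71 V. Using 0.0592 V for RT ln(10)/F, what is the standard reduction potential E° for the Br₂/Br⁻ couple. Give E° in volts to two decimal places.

E°cell = (0.0592/n)·log K = (0.0592/2)(127.7) = +3.780 V.
Since Br₂/Br⁻ is the cathode and Na⁺/Na the anode, E°cell = E°(Br₂/Br⁻) − E°(Na⁺/Na).
So E°(Br₂/Br⁻) = E°cell + E°(Na⁺/Na) = +3.780 + (-2.71) = +1.07 V.

+1.07 V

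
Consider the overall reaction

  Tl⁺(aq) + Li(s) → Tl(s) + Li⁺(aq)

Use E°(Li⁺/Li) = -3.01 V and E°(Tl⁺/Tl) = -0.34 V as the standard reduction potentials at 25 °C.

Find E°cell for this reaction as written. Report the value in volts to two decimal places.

+2.67 V

The Tl⁺/Tl couple has the higher reduction potential, so it is the cathode; Li⁺/Li is oxidised at the anode.
E°cell = E°(cathode) − E°(anode) = (-0.34) − (-3.01) = +2.67 V.
Since E°cell > 0, the reaction is spontaneous under standard conditions.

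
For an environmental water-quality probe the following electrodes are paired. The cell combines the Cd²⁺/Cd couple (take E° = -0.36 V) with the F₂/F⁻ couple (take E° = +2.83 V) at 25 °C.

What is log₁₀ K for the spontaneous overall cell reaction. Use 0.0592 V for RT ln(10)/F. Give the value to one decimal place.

Cathode: F₂/F⁻; anode: Cd²⁺/Cd. E°cell = +3.19 V, n = 2.
log K = nE°cell / 0.0592 = (2)(+3.19) / 0.0592 = 107.8.

107.8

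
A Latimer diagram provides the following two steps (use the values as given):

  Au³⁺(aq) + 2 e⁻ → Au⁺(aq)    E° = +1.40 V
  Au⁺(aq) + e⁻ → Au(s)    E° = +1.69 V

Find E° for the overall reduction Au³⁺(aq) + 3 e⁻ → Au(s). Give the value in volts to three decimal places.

Adding the free-energy changes (−nFE°) of the two steps gives −n₃FE°₃ = −n₁FE°₁ − n₂FE°₂.
E°₃ = (2×+1.40 + 1×+1.69) / 3 = (+4.490) / 3 = +1.497 V.

+1.497 V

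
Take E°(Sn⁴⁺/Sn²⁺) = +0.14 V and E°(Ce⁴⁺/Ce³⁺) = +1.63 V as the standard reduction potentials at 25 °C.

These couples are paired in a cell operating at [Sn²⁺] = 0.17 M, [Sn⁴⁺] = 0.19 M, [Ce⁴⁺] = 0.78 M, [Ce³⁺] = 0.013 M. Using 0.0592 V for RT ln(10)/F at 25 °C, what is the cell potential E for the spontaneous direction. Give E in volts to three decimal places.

Ce⁴⁺/Ce³⁺ is the cathode (higher E°), Sn⁴⁺/Sn²⁺ the anode: E°cell = +1.63 − (+0.14) = +1.49 V, n = 2.
Overall: 2 Ce⁴⁺(aq) + Sn²⁺(aq) → 2 Ce³⁺(aq) + Sn⁴⁺(aq)
Q = [Ce³⁺]^2·[Sn⁴⁺] / ([Ce⁴⁺]^2·[Sn²⁺]); log Q = -3.508.
E = E° − (0.0592/n) log Q = +1.49 − (0.0592/2)(-3.508) = +1.594 V.

+1.594 V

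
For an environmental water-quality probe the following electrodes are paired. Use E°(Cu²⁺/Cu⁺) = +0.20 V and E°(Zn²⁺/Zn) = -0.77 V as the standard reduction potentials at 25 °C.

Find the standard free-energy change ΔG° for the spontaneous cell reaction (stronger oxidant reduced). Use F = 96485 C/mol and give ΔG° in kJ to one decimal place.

-187.2 kJ

Cu²⁺/Cu⁺ (E° = +0.20 V) is the cathode; Zn²⁺/Zn (E° = -0.77 V) is the anode, so E°cell = +0.97 V.
Balancing electrons gives n = 2 (lcm of 1 and 2).
ΔG° = −nFE° = −(2)(96485)(+0.97) = -187,181 J = -187.2 kJ.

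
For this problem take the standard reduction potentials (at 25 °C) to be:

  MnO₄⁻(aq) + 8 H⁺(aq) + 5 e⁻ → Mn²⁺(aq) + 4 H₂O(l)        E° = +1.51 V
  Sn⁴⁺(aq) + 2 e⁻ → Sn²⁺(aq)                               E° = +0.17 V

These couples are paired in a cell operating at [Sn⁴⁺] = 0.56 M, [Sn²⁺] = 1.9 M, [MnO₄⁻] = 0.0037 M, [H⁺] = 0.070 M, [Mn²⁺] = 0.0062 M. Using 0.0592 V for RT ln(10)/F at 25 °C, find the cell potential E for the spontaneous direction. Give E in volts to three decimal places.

MnO₄⁻/Mn²⁺ is the cathode (higher E°), Sn⁴⁺/Sn²⁺ the anode: E°cell = +1.51 − (+0.17) = +1.34 V, n = 10.
Overall: 2 MnO₄⁻(aq) + 16 H⁺(aq) + 5 Sn²⁺(aq) → 2 Mn²⁺(aq) + 8 H₂O(l) + 5 Sn⁴⁺(aq)
Q = [Mn²⁺]^2·[Sn⁴⁺]^5 / ([MnO₄⁻]^2·[H⁺]^16·[Sn²⁺]^5); log Q = 16.274.
E = E° − (0.0592/n) log Q = +1.34 − (0.0592/10)(16.274) = +1.244 V.

+1.244 V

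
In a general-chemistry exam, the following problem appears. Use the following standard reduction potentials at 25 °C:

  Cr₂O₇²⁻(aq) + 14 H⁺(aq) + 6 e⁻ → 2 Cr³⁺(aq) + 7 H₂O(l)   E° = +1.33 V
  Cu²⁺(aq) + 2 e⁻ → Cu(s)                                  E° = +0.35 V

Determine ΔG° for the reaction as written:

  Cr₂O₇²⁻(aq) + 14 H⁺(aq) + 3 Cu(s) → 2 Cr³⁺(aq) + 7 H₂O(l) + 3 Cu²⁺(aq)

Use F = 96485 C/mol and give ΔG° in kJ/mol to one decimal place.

As written, Cr₂O₇²⁻/Cr³⁺ is reduced (cathode) and Cu²⁺/Cu is oxidised (anode), so E°cell = (+1.33) − (+0.35) = +0.98 V.
Balancing electrons gives n = 6.
ΔG° = −nFE° = −(6)(96485)(+0.98) = -567,332 J = -567.3 kJ/mol.

-567.3 kJ/mol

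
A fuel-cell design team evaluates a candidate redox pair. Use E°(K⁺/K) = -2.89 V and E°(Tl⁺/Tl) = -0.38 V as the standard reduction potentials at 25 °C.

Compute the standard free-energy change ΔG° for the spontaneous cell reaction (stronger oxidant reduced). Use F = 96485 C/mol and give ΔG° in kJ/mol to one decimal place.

-242.2 kJ/mol

Tl⁺/Tl (E° = -0.38 V) is the cathode; K⁺/K (E° = -2.89 V) is the anode, so E°cell = +2.51 V.
Balancing electrons gives n = 1 (lcm of 1 and 1).
ΔG° = −nFE° = −(1)(96485)(+2.51) = -242,177 J = -242.2 kJ/mol.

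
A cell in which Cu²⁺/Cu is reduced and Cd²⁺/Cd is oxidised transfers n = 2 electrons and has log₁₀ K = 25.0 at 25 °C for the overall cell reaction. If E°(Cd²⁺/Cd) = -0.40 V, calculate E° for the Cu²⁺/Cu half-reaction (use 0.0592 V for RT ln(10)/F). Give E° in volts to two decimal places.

+0.34 V

E°cell = (0.0592/n)·log K = (0.0592/2)(25.0) = +0.740 V.
Since Cu²⁺/Cu is the cathode and Cd²⁺/Cd the anode, E°cell = E°(Cu²⁺/Cu) − E°(Cd²⁺/Cd).
So E°(Cu²⁺/Cu) = E°cell + E°(Cd²⁺/Cd) = +0.740 + (-0.40) = +0.34 V.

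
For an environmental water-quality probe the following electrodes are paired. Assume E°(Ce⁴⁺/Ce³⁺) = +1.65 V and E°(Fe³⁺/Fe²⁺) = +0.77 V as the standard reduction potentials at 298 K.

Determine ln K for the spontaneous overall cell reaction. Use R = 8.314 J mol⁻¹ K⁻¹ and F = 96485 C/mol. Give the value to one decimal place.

34.3

Cathode: Ce⁴⁺/Ce³⁺; anode: Fe³⁺/Fe²⁺. E°cell = (+1.65) − (+0.77) = +0.88 V, with n = 1.
ΔG° = −nFE° = −RT ln K, so ln K = nFE°/(RT) = (1)(96485)(+0.88) / ((8.314)(298)) = 34.270.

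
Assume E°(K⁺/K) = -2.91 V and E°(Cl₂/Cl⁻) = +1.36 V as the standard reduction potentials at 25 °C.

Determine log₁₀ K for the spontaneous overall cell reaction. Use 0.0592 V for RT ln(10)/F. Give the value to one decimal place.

144.3

Cathode: Cl₂/Cl⁻; anode: K⁺/K. E°cell = +4.27 V, n = 2.
log K = nE°cell / 0.0592 = (2)(+4.27) / 0.0592 = 144.3.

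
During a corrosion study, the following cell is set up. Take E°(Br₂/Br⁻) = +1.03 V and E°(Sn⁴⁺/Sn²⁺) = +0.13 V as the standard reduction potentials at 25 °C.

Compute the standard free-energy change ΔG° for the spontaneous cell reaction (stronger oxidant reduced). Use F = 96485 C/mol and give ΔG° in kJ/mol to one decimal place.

Br₂/Br⁻ (E° = +1.03 V) is the cathode; Sn⁴⁺/Sn²⁺ (E° = +0.13 V) is the anode, so E°cell = +0.90 V.
Balancing electrons gives n = 2 (lcm of 2 and 2).
ΔG° = −nFE° = −(2)(96485)(+0.90) = -173,673 J = -173.7 kJ/mol.

-173.7 kJ/mol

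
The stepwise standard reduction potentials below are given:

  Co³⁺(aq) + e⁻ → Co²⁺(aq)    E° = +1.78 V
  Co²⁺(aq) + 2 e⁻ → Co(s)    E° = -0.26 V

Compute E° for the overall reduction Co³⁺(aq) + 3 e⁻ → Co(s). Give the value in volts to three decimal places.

+0.420 V

Adding the free-energy changes (−nFE°) of the two steps gives −n₃FE°₃ = −n₁FE°₁ − n₂FE°₂.
E°₃ = (1×+1.78 + 2×-0.26) / 3 = (+1.260) / 3 = +0.420 V.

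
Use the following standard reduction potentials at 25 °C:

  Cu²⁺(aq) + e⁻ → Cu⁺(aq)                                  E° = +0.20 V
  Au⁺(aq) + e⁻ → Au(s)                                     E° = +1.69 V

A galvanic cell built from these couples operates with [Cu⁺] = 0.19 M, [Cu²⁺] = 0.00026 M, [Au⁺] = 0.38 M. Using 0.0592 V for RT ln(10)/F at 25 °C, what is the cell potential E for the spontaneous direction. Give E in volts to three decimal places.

+1.635 V

Au⁺/Au is the cathode (higher E°), Cu²⁺/Cu⁺ the anode: E°cell = +1.69 − (+0.20) = +1.49 V, n = 1.
Overall: Au⁺(aq) + Cu⁺(aq) → Au(s) + Cu²⁺(aq)
Q = [Cu²⁺] / ([Au⁺]·[Cu⁺]); log Q = -2.444.
E = E° − (0.0592/n) log Q = +1.49 − (0.0592/1)(-2.444) = +1.635 V.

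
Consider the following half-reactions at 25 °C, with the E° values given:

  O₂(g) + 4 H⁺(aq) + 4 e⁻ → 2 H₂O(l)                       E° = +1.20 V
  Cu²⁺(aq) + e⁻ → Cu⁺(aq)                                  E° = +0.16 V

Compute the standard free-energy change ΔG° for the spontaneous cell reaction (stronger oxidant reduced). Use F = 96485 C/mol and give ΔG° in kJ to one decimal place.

-401.4 kJ

O₂/H₂O (E° = +1.20 V) is the cathode; Cu²⁺/Cu⁺ (E° = +0.16 V) is the anode, so E°cell = +1.04 V.
Balancing electrons gives n = 4 (lcm of 4 and 1).
ΔG° = −nFE° = −(4)(96485)(+1.04) = -401,378 J = -401.4 kJ.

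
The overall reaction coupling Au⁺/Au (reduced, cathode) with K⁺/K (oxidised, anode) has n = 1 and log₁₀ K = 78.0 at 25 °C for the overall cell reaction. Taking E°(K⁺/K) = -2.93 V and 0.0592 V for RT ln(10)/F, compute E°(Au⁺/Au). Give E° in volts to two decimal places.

+1.69 V

E°cell = (0.0592/n)·log K = (0.0592/1)(78.0) = +4.618 V.
Since Au⁺/Au is the cathode and K⁺/K the anode, E°cell = E°(Au⁺/Au) − E°(K⁺/K).
So E°(Au⁺/Au) = E°cell + E°(K⁺/K) = +4.618 + (-2.93) = +1.69 V.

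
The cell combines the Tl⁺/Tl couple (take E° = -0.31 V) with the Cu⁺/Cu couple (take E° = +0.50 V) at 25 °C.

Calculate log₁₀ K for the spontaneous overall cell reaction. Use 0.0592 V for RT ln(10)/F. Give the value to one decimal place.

13.7

Cathode: Cu⁺/Cu; anode: Tl⁺/Tl. E°cell = +0.81 V, n = 1.
log K = nE°cell / 0.0592 = (1)(+0.81) / 0.0592 = 13.7.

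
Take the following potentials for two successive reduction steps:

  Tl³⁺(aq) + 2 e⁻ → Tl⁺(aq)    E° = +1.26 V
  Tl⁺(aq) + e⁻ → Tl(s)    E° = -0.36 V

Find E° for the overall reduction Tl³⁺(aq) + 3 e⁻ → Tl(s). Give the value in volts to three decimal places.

Standard free energies of sequential steps add: ΔG°₃ = ΔG°₁ + ΔG°₂, so n₃E°₃ = n₁E°₁ + n₂E°₂.
E°₃ = (2×+1.26 + 1×-0.36) / 3 = (+2.160) / 3 = +0.720 V.
E° values themselves are not directly additive — weighting by electron count is essential.

+0.720 V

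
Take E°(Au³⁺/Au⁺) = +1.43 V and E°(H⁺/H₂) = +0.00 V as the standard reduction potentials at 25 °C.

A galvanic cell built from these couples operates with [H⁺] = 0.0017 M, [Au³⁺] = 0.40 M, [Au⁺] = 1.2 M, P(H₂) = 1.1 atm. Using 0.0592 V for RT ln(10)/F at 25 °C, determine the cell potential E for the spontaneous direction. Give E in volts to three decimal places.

Au³⁺/Au⁺ is the cathode (higher E°), H⁺/H₂ the anode: E°cell = +1.43 − (+0.00) = +1.43 V, n = 2.
Overall: Au³⁺(aq) + H₂(g) → Au⁺(aq) + 2 H⁺(aq)
Q = [Au⁺]·[H⁺]^2 / ([Au³⁺]·P(H₂)); log Q = -5.103.
E = E° − (0.0592/n) log Q = +1.43 − (0.0592/2)(-5.103) = +1.581 V.

+1.581 V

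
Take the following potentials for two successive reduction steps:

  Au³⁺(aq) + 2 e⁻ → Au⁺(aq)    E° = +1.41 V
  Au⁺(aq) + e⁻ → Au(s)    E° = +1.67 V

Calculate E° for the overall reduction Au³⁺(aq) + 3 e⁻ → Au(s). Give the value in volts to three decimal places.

Since ΔG° = −nFE° is additive over sequential reductions, n₃E°₃ = n₁E°₁ + n₂E°₂.
E°₃ = (2×+1.41 + 1×+1.67) / 3 = (+4.490) / 3 = +1.497 V.

+1.497 V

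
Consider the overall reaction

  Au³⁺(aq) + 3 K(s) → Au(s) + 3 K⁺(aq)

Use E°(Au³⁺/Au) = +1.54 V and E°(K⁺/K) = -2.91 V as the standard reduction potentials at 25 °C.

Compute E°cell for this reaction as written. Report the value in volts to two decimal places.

+4.45 V

The Au³⁺/Au couple has the higher reduction potential, so it is the cathode; K⁺/K is oxidised at the anode.
E°cell = E°(cathode) − E°(anode) = (+1.54) − (-2.91) = +4.45 V.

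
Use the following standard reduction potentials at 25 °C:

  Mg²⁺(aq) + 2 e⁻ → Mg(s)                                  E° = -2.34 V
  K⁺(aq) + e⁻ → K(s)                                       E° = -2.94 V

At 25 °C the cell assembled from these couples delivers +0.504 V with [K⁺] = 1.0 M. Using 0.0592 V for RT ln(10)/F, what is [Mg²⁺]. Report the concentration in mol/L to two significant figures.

Mg²⁺/Mg is the cathode, K⁺/K the anode: E°cell = +0.60 V, n = 2.
Overall reaction: Mg²⁺(aq) + 2 K(s) → Mg(s) + 2 K⁺(aq); Q = [K⁺]^2/[Mg²⁺]^1.
From E = E° − (0.0592/n) log Q: log Q = (E° − E)·n/0.0592 = (+0.60 − (+0.504))·2/0.0592 = 3.2432.
So 1·log[Mg²⁺] = 2·log(1) − log Q = 0.0000 − (3.2432) = -3.2432; [Mg²⁺] = 10^(-3.2432) ≈ 0.00057 M.

0.00057 M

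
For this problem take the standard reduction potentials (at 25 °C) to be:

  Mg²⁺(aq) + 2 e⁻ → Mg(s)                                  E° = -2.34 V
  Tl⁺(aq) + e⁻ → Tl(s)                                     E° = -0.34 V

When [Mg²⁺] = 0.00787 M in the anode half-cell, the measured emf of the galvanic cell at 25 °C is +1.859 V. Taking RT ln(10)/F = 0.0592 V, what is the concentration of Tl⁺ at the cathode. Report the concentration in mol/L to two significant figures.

0.00037 M

Tl⁺/Tl is the cathode, Mg²⁺/Mg the anode: E°cell = +2.00 V, n = 2.
Overall reaction: 2 Tl⁺(aq) + Mg(s) → 2 Tl(s) + Mg²⁺(aq); Q = [Mg²⁺]^1/[Tl⁺]^2.
From E = E° − (0.0592/n) log Q: log Q = (E° − E)·n/0.0592 = (+2.00 − (+1.859))·2/0.0592 = 4.7635.
So 2·log[Tl⁺] = 1·log(0.00787) − log Q = -2.1040 − (4.7635) = -6.8675; log[Tl⁺] = -6.8675 / 2 = -3.4337; [Tl⁺] = 10^(-3.4337) ≈ 0.00037 M.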